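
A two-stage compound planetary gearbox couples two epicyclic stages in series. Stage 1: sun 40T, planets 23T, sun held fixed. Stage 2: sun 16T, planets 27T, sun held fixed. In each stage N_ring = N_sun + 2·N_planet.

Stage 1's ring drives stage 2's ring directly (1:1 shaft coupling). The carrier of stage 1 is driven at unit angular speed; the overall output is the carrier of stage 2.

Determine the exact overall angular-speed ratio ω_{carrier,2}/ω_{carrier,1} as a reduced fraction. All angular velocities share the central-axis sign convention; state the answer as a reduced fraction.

2205/1849

Stage 1: N_ring = 40 + 2·23 = 86
Stage 1: 40(ω_s−ω_c) = −86(ω_r−ω_c),  ω_s=0, ω_c=1
Stage 1: ω_r = 1 − (40/86)(0−1) = 63/43
  ⇒ ω_r¹/ω_c¹ = 63/43
Stage 2: N_ring = 16 + 2·27 = 70
Stage 2: 16(ω_s−ω_c) = −70(ω_r−ω_c),  ω_s=0, ω_r=1
Stage 2: 16(0−ω_c) = −70(1−ω_c)  ⇒  86ω_c = 70  ⇒  ω_c = 35/43
  ⇒ ω_c²/ω_r² = 35/43
Coupling ω_r² = ω_r¹ ⇒ overall = 63/43 × 35/43 = 2205/1849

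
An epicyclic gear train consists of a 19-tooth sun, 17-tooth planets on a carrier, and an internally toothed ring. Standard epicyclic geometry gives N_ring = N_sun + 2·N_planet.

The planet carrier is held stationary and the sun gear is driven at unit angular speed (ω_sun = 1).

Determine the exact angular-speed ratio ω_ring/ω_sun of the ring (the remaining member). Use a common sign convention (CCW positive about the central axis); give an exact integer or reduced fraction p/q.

-19/53

N_ring = 19 + 2·17 = 53
19(ω_s−ω_c) = −53(ω_r−ω_c),  ω_c=0, ω_s=1
ω_r = 0 − (19/53)(1−0) = -19/53
ω_r/ω_s = -19/53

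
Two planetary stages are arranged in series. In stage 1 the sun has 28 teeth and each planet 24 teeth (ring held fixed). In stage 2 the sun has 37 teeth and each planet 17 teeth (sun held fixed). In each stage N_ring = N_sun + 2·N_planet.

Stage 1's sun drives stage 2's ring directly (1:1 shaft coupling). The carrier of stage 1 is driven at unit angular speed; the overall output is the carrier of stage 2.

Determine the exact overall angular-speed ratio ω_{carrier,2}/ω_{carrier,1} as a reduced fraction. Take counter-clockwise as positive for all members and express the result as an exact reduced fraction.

923/378

Stage 1: N_ring = 28 + 2·24 = 76
Stage 1: 28(ω_s−ω_c) = −76(ω_r−ω_c),  ω_r=0, ω_c=1
Stage 1: ω_s = 1 − (76/28)(0−1) = 26/7
  ⇒ ω_s¹/ω_c¹ = 26/7
Stage 2: N_ring = 37 + 2·17 = 71
Stage 2: 37(ω_s−ω_c) = −71(ω_r−ω_c),  ω_s=0, ω_r=1
Stage 2: 37(0−ω_c) = −71(1−ω_c)  ⇒  108ω_c = 71  ⇒  ω_c = 71/108
  ⇒ ω_c²/ω_r² = 71/108
Coupling ω_r² = ω_s¹ ⇒ overall = 26/7 × 71/108 = 923/378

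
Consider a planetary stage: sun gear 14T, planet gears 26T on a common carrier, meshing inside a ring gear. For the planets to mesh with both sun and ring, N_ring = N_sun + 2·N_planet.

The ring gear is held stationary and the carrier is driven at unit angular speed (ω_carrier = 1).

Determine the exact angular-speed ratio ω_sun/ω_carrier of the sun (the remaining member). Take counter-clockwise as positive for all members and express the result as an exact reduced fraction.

N_ring = 14 + 2·26 = 66
14(ω_s−ω_c) = −66(ω_r−ω_c),  ω_r=0, ω_c=1
ω_s = 1 − (66/14)(0−1) = 40/7
ω_s/ω_c = 40/7

40/7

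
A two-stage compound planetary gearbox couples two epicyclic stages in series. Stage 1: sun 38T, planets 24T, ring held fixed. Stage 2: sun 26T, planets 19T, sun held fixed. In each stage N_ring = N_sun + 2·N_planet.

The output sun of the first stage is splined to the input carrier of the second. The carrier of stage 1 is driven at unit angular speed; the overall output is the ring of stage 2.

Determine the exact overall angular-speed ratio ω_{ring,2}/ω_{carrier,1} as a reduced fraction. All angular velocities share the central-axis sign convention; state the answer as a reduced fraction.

Stage 1: N_ring = 38 + 2·24 = 86
Stage 1: 38(ω_s−ω_c) = −86(ω_r−ω_c),  ω_r=0, ω_c=1
Stage 1: ω_s = 1 − (86/38)(0−1) = 62/19
  ⇒ ω_s¹/ω_c¹ = 62/19
Stage 2: N_ring = 26 + 2·19 = 64
Stage 2: 26(ω_s−ω_c) = −64(ω_r−ω_c),  ω_s=0, ω_c=1
Stage 2: ω_r = 1 − (26/64)(0−1) = 45/32
  ⇒ ω_r²/ω_c² = 45/32
Coupling ω_c² = ω_s¹ ⇒ overall = 62/19 × 45/32 = 1395/304

1395/304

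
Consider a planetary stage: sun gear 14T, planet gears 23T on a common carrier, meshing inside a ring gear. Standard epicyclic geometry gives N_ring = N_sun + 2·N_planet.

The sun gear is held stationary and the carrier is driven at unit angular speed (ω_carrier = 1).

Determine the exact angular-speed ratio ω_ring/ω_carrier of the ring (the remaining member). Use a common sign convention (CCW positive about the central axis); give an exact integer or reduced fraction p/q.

N_ring = 14 + 2·23 = 60
14(ω_s−ω_c) = −60(ω_r−ω_c),  ω_s=0, ω_c=1
ω_r = 1 − (14/60)(0−1) = 37/30
ω_r/ω_c = 37/30

37/30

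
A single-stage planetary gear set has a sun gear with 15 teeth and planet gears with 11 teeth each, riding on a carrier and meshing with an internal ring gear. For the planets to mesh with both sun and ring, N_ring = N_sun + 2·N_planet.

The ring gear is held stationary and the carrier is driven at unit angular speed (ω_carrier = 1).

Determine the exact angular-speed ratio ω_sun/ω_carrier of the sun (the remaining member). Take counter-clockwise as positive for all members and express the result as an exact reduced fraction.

N_ring = 15 + 2·11 = 37
15(ω_s−ω_c) = −37(ω_r−ω_c),  ω_r=0, ω_c=1
ω_s = 1 − (37/15)(0−1) = 52/15
ω_s/ω_c = 52/15

52/15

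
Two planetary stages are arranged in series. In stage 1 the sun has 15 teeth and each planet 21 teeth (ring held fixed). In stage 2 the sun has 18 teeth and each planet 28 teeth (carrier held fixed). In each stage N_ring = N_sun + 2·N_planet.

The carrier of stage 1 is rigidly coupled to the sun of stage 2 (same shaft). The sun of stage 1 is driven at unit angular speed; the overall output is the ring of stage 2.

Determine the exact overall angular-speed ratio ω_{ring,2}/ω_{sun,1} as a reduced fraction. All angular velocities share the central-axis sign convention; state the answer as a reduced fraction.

Stage 1: N_ring = 15 + 2·21 = 57
Stage 1: 15(ω_s−ω_c) = −57(ω_r−ω_c),  ω_r=0, ω_s=1
Stage 1: 15(1−ω_c) = −57(0−ω_c)  ⇒  72ω_c = 15  ⇒  ω_c = 5/24
  ⇒ ω_c¹/ω_s¹ = 5/24
Stage 2: N_ring = 18 + 2·28 = 74
Stage 2: 18(ω_s−ω_c) = −74(ω_r−ω_c),  ω_c=0, ω_s=1
Stage 2: ω_r = 0 − (18/74)(1−0) = -9/37
  ⇒ ω_r²/ω_s² = -9/37
Coupling ω_s² = ω_c¹ ⇒ overall = 5/24 × -9/37 = -15/296

-15/296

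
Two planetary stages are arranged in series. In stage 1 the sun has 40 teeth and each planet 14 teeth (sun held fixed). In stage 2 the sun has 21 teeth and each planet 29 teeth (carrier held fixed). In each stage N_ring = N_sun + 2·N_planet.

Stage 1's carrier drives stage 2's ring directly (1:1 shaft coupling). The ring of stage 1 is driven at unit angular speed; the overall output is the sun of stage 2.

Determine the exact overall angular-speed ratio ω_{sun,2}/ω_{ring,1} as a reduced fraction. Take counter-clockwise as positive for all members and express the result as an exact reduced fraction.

Stage 1: N_ring = 40 + 2·14 = 68
Stage 1: 40(ω_s−ω_c) = −68(ω_r−ω_c),  ω_s=0, ω_r=1
Stage 1: 40(0−ω_c) = −68(1−ω_c)  ⇒  108ω_c = 68  ⇒  ω_c = 17/27
  ⇒ ω_c¹/ω_r¹ = 17/27
Stage 2: N_ring = 21 + 2·29 = 79
Stage 2: 21(ω_s−ω_c) = −79(ω_r−ω_c),  ω_c=0, ω_r=1
Stage 2: ω_s = 0 − (79/21)(1−0) = -79/21
  ⇒ ω_s²/ω_r² = -79/21
Coupling ω_r² = ω_c¹ ⇒ overall = 17/27 × -79/21 = -1343/567

-1343/567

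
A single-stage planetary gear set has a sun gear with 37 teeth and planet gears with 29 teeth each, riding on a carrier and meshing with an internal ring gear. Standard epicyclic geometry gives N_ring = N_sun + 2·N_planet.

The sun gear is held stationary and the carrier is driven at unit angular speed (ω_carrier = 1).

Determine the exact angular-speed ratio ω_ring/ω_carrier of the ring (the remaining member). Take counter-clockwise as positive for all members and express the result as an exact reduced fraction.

132/95

N_ring = 37 + 2·29 = 95
37(ω_s−ω_c) = −95(ω_r−ω_c),  ω_s=0, ω_c=1
ω_r = 1 − (37/95)(0−1) = 132/95
ω_r/ω_c = 132/95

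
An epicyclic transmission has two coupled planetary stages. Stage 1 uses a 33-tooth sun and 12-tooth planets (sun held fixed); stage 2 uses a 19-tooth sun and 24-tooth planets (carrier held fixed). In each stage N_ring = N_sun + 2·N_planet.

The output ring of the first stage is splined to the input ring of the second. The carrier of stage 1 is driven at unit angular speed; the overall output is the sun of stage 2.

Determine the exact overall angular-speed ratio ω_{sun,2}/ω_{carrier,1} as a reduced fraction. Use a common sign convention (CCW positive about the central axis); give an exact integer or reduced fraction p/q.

-2010/361

Stage 1: N_ring = 33 + 2·12 = 57
Stage 1: 33(ω_s−ω_c) = −57(ω_r−ω_c),  ω_s=0, ω_c=1
Stage 1: ω_r = 1 − (33/57)(0−1) = 30/19
  ⇒ ω_r¹/ω_c¹ = 30/19
Stage 2: N_ring = 19 + 2·24 = 67
Stage 2: 19(ω_s−ω_c) = −67(ω_r−ω_c),  ω_c=0, ω_r=1
Stage 2: ω_s = 0 − (67/19)(1−0) = -67/19
  ⇒ ω_s²/ω_r² = -67/19
Coupling ω_r² = ω_r¹ ⇒ overall = 30/19 × -67/19 = -2010/361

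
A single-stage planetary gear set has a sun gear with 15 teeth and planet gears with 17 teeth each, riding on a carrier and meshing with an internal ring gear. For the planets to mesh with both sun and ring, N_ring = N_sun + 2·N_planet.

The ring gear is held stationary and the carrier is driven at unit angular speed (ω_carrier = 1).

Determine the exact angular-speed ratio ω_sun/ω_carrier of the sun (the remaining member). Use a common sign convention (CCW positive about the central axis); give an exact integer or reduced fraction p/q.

N_ring = 15 + 2·17 = 49
15(ω_s−ω_c) = −49(ω_r−ω_c),  ω_r=0, ω_c=1
ω_s = 1 − (49/15)(0−1) = 64/15
ω_s/ω_c = 64/15

64/15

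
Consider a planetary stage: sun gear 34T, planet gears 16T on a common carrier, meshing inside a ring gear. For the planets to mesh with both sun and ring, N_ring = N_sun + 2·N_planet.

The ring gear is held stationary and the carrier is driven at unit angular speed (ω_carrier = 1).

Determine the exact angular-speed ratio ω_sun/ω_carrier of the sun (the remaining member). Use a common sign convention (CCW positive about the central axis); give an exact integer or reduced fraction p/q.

50/17

N_ring = 34 + 2·16 = 66
34(ω_s−ω_c) = −66(ω_r−ω_c),  ω_r=0, ω_c=1
ω_s = 1 − (66/34)(0−1) = 50/17
ω_s/ω_c = 50/17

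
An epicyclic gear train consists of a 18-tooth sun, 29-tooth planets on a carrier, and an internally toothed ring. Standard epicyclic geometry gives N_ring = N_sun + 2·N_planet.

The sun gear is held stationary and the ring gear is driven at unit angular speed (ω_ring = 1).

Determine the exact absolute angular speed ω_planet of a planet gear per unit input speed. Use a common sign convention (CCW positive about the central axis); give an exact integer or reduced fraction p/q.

N_ring = 18 + 2·29 = 76
18(ω_s−ω_c) = −76(ω_r−ω_c),  ω_s=0, ω_r=1
18(0−ω_c) = −76(1−ω_c)  ⇒  94ω_c = 76  ⇒  ω_c = 38/47
sun–planet: 18·(0−38/47) = −29·(ω_p−ω_c)  ⇒  ω_p−ω_c = −(18/29)·(-38/47) = 684/1363
ω_p = 38/47 + 684/1363 = 38/29

38/29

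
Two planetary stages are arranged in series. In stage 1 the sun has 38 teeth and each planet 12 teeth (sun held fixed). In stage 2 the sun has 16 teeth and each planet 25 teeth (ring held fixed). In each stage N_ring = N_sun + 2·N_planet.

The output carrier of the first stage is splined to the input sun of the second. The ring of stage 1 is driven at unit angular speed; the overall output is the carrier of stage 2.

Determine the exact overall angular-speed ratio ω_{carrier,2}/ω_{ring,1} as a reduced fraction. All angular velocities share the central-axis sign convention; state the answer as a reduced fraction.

Stage 1: N_ring = 38 + 2·12 = 62
Stage 1: 38(ω_s−ω_c) = −62(ω_r−ω_c),  ω_s=0, ω_r=1
Stage 1: 38(0−ω_c) = −62(1−ω_c)  ⇒  100ω_c = 62  ⇒  ω_c = 31/50
  ⇒ ω_c¹/ω_r¹ = 31/50
Stage 2: N_ring = 16 + 2·25 = 66
Stage 2: 16(ω_s−ω_c) = −66(ω_r−ω_c),  ω_r=0, ω_s=1
Stage 2: 16(1−ω_c) = −66(0−ω_c)  ⇒  82ω_c = 16  ⇒  ω_c = 8/41
  ⇒ ω_c²/ω_s² = 8/41
Coupling ω_s² = ω_c¹ ⇒ overall = 31/50 × 8/41 = 124/1025

124/1025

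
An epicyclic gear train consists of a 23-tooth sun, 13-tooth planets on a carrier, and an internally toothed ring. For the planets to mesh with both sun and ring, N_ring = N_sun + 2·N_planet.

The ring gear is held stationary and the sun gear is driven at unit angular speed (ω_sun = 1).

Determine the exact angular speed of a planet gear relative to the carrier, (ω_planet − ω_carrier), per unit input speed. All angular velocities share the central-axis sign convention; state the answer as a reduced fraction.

N_ring = 23 + 2·13 = 49
23(ω_s−ω_c) = −49(ω_r−ω_c),  ω_r=0, ω_s=1
23(1−ω_c) = −49(0−ω_c)  ⇒  72ω_c = 23  ⇒  ω_c = 23/72
sun–planet: 23·(1−23/72) = −13·(ω_p−ω_c)  ⇒  ω_p−ω_c = −(23/13)·(49/72) = -1127/936

-1127/936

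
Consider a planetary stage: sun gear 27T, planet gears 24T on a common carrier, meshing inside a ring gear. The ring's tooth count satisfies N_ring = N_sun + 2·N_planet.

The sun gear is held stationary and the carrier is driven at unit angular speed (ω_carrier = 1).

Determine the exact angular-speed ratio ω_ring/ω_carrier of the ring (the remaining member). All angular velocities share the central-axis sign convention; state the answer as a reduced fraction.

34/25

N_ring = 27 + 2·24 = 75
27(ω_s−ω_c) = −75(ω_r−ω_c),  ω_s=0, ω_c=1
ω_r = 1 − (27/75)(0−1) = 34/25
ω_r/ω_c = 34/25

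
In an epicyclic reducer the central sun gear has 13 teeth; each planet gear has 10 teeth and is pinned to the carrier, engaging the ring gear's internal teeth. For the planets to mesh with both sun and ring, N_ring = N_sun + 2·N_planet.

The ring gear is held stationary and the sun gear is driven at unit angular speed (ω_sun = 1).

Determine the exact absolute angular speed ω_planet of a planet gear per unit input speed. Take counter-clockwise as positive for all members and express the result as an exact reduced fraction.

-13/20

N_ring = 13 + 2·10 = 33
13(ω_s−ω_c) = −33(ω_r−ω_c),  ω_r=0, ω_s=1
13(1−ω_c) = −33(0−ω_c)  ⇒  46ω_c = 13  ⇒  ω_c = 13/46
sun–planet: 13·(1−13/46) = −10·(ω_p−ω_c)  ⇒  ω_p−ω_c = −(13/10)·(33/46) = -429/460
ω_p = 13/46 − 429/460 = -13/20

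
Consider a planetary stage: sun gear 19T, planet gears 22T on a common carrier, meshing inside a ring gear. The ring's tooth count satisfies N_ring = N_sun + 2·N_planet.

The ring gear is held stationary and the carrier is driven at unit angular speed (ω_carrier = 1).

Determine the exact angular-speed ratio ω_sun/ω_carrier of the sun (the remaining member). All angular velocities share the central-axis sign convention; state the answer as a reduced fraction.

N_ring = 19 + 2·22 = 63
19(ω_s−ω_c) = −63(ω_r−ω_c),  ω_r=0, ω_c=1
ω_s = 1 − (63/19)(0−1) = 82/19
ω_s/ω_c = 82/19

82/19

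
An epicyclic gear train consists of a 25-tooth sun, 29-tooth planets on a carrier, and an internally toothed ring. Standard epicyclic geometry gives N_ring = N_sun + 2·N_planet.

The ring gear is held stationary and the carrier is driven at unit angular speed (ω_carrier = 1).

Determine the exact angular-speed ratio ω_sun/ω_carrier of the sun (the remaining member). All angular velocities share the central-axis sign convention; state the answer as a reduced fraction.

108/25

N_ring = 25 + 2·29 = 83
25(ω_s−ω_c) = −83(ω_r−ω_c),  ω_r=0, ω_c=1
ω_s = 1 − (83/25)(0−1) = 108/25
ω_s/ω_c = 108/25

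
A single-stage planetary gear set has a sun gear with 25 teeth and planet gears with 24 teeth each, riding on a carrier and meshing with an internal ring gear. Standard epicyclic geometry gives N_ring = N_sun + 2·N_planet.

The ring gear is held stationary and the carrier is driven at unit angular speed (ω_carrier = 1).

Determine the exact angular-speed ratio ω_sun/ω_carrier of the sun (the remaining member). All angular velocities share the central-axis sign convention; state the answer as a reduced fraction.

98/25

N_ring = 25 + 2·24 = 73
25(ω_s−ω_c) = −73(ω_r−ω_c),  ω_r=0, ω_c=1
ω_s = 1 − (73/25)(0−1) = 98/25
ω_s/ω_c = 98/25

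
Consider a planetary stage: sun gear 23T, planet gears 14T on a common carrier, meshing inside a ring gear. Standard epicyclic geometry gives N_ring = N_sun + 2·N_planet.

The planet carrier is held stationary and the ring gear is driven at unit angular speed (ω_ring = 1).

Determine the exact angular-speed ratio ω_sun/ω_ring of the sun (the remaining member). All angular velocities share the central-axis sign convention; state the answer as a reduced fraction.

-51/23

N_ring = 23 + 2·14 = 51
23(ω_s−ω_c) = −51(ω_r−ω_c),  ω_c=0, ω_r=1
ω_s = 0 − (51/23)(1−0) = -51/23
ω_s/ω_r = -51/23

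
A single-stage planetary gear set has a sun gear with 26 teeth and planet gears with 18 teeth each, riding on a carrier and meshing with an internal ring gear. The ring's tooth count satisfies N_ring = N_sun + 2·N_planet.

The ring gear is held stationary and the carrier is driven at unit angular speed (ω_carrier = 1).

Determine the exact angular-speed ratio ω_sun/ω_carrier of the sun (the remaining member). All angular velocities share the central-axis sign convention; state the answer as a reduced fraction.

N_ring = 26 + 2·18 = 62
26(ω_s−ω_c) = −62(ω_r−ω_c),  ω_r=0, ω_c=1
ω_s = 1 − (62/26)(0−1) = 44/13
ω_s/ω_c = 44/13

44/13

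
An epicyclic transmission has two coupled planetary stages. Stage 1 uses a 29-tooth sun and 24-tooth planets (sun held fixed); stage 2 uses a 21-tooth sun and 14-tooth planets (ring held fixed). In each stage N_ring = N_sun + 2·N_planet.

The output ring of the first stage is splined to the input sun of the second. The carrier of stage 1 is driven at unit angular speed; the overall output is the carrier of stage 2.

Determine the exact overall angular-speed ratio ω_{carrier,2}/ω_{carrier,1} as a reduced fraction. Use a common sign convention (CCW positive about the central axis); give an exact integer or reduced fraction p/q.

159/385

Stage 1: N_ring = 29 + 2·24 = 77
Stage 1: 29(ω_s−ω_c) = −77(ω_r−ω_c),  ω_s=0, ω_c=1
Stage 1: ω_r = 1 − (29/77)(0−1) = 106/77
  ⇒ ω_r¹/ω_c¹ = 106/77
Stage 2: N_ring = 21 + 2·14 = 49
Stage 2: 21(ω_s−ω_c) = −49(ω_r−ω_c),  ω_r=0, ω_s=1
Stage 2: 21(1−ω_c) = −49(0−ω_c)  ⇒  70ω_c = 21  ⇒  ω_c = 3/10
  ⇒ ω_c²/ω_s² = 3/10
Coupling ω_s² = ω_r¹ ⇒ overall = 106/77 × 3/10 = 159/385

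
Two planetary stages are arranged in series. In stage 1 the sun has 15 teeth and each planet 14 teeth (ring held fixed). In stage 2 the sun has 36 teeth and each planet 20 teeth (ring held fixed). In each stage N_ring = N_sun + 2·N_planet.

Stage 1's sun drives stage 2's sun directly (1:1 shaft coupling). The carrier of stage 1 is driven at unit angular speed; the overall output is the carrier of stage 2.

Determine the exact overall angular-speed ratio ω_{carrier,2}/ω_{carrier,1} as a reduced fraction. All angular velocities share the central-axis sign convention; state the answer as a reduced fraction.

87/70

Stage 1: N_ring = 15 + 2·14 = 43
Stage 1: 15(ω_s−ω_c) = −43(ω_r−ω_c),  ω_r=0, ω_c=1
Stage 1: ω_s = 1 − (43/15)(0−1) = 58/15
  ⇒ ω_s¹/ω_c¹ = 58/15
Stage 2: N_ring = 36 + 2·20 = 76
Stage 2: 36(ω_s−ω_c) = −76(ω_r−ω_c),  ω_r=0, ω_s=1
Stage 2: 36(1−ω_c) = −76(0−ω_c)  ⇒  112ω_c = 36  ⇒  ω_c = 9/28
  ⇒ ω_c²/ω_s² = 9/28
Coupling ω_s² = ω_s¹ ⇒ overall = 58/15 × 9/28 = 87/70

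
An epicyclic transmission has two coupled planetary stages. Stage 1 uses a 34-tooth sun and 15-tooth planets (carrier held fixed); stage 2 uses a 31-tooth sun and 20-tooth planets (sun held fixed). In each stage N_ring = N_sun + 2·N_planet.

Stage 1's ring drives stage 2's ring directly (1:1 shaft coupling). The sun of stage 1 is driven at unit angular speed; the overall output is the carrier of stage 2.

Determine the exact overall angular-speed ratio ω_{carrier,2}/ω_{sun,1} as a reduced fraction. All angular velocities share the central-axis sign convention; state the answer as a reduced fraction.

-71/192

Stage 1: N_ring = 34 + 2·15 = 64
Stage 1: 34(ω_s−ω_c) = −64(ω_r−ω_c),  ω_c=0, ω_s=1
Stage 1: ω_r = 0 − (34/64)(1−0) = -17/32
  ⇒ ω_r¹/ω_s¹ = -17/32
Stage 2: N_ring = 31 + 2·20 = 71
Stage 2: 31(ω_s−ω_c) = −71(ω_r−ω_c),  ω_s=0, ω_r=1
Stage 2: 31(0−ω_c) = −71(1−ω_c)  ⇒  102ω_c = 71  ⇒  ω_c = 71/102
  ⇒ ω_c²/ω_r² = 71/102
Coupling ω_r² = ω_r¹ ⇒ overall = -17/32 × 71/102 = -71/192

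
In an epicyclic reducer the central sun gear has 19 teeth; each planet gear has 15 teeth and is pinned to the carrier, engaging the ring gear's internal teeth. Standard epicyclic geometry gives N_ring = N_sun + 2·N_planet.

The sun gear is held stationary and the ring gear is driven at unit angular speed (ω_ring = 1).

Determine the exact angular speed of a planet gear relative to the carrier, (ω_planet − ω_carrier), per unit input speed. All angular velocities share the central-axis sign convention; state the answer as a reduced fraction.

931/1020

N_ring = 19 + 2·15 = 49
19(ω_s−ω_c) = −49(ω_r−ω_c),  ω_s=0, ω_r=1
19(0−ω_c) = −49(1−ω_c)  ⇒  68ω_c = 49  ⇒  ω_c = 49/68
sun–planet: 19·(0−49/68) = −15·(ω_p−ω_c)  ⇒  ω_p−ω_c = −(19/15)·(-49/68) = 931/1020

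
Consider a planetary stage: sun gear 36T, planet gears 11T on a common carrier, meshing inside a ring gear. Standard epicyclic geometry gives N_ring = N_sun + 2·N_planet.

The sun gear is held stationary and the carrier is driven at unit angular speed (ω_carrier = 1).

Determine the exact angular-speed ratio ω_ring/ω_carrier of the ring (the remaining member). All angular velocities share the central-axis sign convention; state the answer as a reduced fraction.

47/29

N_ring = 36 + 2·11 = 58
36(ω_s−ω_c) = −58(ω_r−ω_c),  ω_s=0, ω_c=1
ω_r = 1 − (36/58)(0−1) = 47/29
ω_r/ω_c = 47/29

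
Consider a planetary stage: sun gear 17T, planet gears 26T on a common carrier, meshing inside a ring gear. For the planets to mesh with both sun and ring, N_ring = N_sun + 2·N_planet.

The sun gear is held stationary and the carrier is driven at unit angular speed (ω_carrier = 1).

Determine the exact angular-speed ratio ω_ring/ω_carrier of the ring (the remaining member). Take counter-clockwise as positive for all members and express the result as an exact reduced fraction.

N_ring = 17 + 2·26 = 69
17(ω_s−ω_c) = −69(ω_r−ω_c),  ω_s=0, ω_c=1
ω_r = 1 − (17/69)(0−1) = 86/69
ω_r/ω_c = 86/69

86/69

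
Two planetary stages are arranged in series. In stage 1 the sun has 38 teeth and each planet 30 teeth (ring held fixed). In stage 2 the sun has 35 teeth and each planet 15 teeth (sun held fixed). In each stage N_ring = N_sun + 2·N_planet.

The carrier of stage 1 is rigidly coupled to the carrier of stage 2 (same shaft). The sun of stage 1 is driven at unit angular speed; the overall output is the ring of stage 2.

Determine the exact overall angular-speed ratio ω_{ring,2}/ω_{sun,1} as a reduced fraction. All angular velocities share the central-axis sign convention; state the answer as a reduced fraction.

Stage 1: N_ring = 38 + 2·30 = 98
Stage 1: 38(ω_s−ω_c) = −98(ω_r−ω_c),  ω_r=0, ω_s=1
Stage 1: 38(1−ω_c) = −98(0−ω_c)  ⇒  136ω_c = 38  ⇒  ω_c = 19/68
  ⇒ ω_c¹/ω_s¹ = 19/68
Stage 2: N_ring = 35 + 2·15 = 65
Stage 2: 35(ω_s−ω_c) = −65(ω_r−ω_c),  ω_s=0, ω_c=1
Stage 2: ω_r = 1 − (35/65)(0−1) = 20/13
  ⇒ ω_r²/ω_c² = 20/13
Coupling ω_c² = ω_c¹ ⇒ overall = 19/68 × 20/13 = 95/221

95/221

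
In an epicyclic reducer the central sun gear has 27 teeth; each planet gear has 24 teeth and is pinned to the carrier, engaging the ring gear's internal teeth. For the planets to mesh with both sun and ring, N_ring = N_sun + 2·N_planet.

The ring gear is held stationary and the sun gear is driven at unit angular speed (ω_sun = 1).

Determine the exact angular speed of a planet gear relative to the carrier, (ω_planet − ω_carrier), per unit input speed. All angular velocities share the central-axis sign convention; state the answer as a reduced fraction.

-225/272

N_ring = 27 + 2·24 = 75
27(ω_s−ω_c) = −75(ω_r−ω_c),  ω_r=0, ω_s=1
27(1−ω_c) = −75(0−ω_c)  ⇒  102ω_c = 27  ⇒  ω_c = 9/34
sun–planet: 27·(1−9/34) = −24·(ω_p−ω_c)  ⇒  ω_p−ω_c = −(27/24)·(25/34) = -225/272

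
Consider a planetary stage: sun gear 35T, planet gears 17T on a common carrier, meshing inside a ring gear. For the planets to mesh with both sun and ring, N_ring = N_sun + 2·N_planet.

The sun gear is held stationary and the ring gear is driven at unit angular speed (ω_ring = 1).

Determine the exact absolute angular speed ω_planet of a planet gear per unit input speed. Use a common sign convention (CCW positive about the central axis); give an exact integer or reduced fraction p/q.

N_ring = 35 + 2·17 = 69
35(ω_s−ω_c) = −69(ω_r−ω_c),  ω_s=0, ω_r=1
35(0−ω_c) = −69(1−ω_c)  ⇒  104ω_c = 69  ⇒  ω_c = 69/104
sun–planet: 35·(0−69/104) = −17·(ω_p−ω_c)  ⇒  ω_p−ω_c = −(35/17)·(-69/104) = 2415/1768
ω_p = 69/104 + 2415/1768 = 69/34

69/34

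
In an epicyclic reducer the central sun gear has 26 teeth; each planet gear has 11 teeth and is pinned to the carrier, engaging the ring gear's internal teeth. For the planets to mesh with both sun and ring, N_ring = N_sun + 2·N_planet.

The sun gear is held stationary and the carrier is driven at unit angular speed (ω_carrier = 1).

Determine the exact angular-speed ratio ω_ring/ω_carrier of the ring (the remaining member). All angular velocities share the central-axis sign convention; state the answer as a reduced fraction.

N_ring = 26 + 2·11 = 48
26(ω_s−ω_c) = −48(ω_r−ω_c),  ω_s=0, ω_c=1
ω_r = 1 − (26/48)(0−1) = 37/24
ω_r/ω_c = 37/24

37/24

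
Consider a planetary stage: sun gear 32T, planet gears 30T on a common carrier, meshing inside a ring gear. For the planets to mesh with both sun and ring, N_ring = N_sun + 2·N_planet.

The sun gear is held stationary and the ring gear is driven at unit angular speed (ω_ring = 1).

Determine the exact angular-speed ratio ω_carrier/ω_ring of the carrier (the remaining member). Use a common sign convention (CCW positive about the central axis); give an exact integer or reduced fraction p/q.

N_ring = 32 + 2·30 = 92
32(ω_s−ω_c) = −92(ω_r−ω_c),  ω_s=0, ω_r=1
32(0−ω_c) = −92(1−ω_c)  ⇒  124ω_c = 92  ⇒  ω_c = 23/31
ω_c/ω_r = 23/31

23/31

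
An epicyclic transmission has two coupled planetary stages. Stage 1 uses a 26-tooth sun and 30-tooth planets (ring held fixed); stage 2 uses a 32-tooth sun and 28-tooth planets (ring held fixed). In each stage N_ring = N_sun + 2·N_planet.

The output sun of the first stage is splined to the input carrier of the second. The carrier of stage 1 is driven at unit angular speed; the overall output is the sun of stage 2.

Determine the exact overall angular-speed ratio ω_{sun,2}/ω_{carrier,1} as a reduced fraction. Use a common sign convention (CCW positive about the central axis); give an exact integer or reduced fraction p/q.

210/13

Stage 1: N_ring = 26 + 2·30 = 86
Stage 1: 26(ω_s−ω_c) = −86(ω_r−ω_c),  ω_r=0, ω_c=1
Stage 1: ω_s = 1 − (86/26)(0−1) = 56/13
  ⇒ ω_s¹/ω_c¹ = 56/13
Stage 2: N_ring = 32 + 2·28 = 88
Stage 2: 32(ω_s−ω_c) = −88(ω_r−ω_c),  ω_r=0, ω_c=1
Stage 2: ω_s = 1 − (88/32)(0−1) = 15/4
  ⇒ ω_s²/ω_c² = 15/4
Coupling ω_c² = ω_s¹ ⇒ overall = 56/13 × 15/4 = 210/13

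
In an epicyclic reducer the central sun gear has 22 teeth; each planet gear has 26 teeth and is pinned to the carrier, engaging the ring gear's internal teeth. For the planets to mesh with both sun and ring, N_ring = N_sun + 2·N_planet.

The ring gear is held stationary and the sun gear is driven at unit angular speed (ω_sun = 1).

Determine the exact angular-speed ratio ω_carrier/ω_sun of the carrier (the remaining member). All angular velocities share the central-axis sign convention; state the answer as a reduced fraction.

N_ring = 22 + 2·26 = 74
22(ω_s−ω_c) = −74(ω_r−ω_c),  ω_r=0, ω_s=1
22(1−ω_c) = −74(0−ω_c)  ⇒  96ω_c = 22  ⇒  ω_c = 11/48
ω_c/ω_s = 11/48

11/48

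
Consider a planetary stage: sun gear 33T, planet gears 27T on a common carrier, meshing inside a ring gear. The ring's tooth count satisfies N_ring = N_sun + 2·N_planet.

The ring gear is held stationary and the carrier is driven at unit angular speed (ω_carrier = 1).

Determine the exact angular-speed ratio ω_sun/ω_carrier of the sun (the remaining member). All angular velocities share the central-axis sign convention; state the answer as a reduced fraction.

40/11

N_ring = 33 + 2·27 = 87
33(ω_s−ω_c) = −87(ω_r−ω_c),  ω_r=0, ω_c=1
ω_s = 1 − (87/33)(0−1) = 40/11
ω_s/ω_c = 40/11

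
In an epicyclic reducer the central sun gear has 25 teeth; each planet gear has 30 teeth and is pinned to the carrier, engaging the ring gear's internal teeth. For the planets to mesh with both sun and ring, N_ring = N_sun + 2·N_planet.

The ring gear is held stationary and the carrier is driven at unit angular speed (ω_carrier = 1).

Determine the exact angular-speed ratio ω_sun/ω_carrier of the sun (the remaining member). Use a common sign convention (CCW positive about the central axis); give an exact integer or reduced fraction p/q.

N_ring = 25 + 2·30 = 85
25(ω_s−ω_c) = −85(ω_r−ω_c),  ω_r=0, ω_c=1
ω_s = 1 − (85/25)(0−1) = 22/5
ω_s/ω_c = 22/5

22/5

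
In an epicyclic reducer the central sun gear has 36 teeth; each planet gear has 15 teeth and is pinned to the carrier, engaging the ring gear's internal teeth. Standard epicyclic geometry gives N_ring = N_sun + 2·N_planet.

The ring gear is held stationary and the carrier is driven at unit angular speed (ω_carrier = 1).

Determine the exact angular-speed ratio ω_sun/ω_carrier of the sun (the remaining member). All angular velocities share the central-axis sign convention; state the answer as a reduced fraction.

17/6

N_ring = 36 + 2·15 = 66
36(ω_s−ω_c) = −66(ω_r−ω_c),  ω_r=0, ω_c=1
ω_s = 1 − (66/36)(0−1) = 17/6
ω_s/ω_c = 17/6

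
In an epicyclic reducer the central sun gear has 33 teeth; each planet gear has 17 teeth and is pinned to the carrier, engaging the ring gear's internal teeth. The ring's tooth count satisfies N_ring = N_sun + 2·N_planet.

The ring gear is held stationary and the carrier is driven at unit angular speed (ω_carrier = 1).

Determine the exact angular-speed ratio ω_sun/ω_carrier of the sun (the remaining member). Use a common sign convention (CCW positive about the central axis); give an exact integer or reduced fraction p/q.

100/33

N_ring = 33 + 2·17 = 67
33(ω_s−ω_c) = −67(ω_r−ω_c),  ω_r=0, ω_c=1
ω_s = 1 − (67/33)(0−1) = 100/33
ω_s/ω_c = 100/33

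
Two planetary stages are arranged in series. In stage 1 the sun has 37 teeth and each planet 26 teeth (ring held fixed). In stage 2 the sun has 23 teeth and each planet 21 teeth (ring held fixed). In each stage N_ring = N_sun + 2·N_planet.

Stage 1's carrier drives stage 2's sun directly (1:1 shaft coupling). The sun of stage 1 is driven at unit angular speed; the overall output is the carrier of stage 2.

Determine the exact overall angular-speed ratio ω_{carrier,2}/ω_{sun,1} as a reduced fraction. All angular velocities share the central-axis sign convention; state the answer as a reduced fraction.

Stage 1: N_ring = 37 + 2·26 = 89
Stage 1: 37(ω_s−ω_c) = −89(ω_r−ω_c),  ω_r=0, ω_s=1
Stage 1: 37(1−ω_c) = −89(0−ω_c)  ⇒  126ω_c = 37  ⇒  ω_c = 37/126
  ⇒ ω_c¹/ω_s¹ = 37/126
Stage 2: N_ring = 23 + 2·21 = 65
Stage 2: 23(ω_s−ω_c) = −65(ω_r−ω_c),  ω_r=0, ω_s=1
Stage 2: 23(1−ω_c) = −65(0−ω_c)  ⇒  88ω_c = 23  ⇒  ω_c = 23/88
  ⇒ ω_c²/ω_s² = 23/88
Coupling ω_s² = ω_c¹ ⇒ overall = 37/126 × 23/88 = 851/11088

851/11088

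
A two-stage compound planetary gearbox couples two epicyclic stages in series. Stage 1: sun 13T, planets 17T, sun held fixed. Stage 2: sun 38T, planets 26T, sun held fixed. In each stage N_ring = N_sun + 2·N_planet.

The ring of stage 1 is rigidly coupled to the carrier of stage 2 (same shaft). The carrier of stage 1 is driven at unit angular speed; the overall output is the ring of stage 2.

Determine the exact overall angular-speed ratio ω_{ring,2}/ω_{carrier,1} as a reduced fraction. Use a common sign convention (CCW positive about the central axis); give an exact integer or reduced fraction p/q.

256/141

Stage 1: N_ring = 13 + 2·17 = 47
Stage 1: 13(ω_s−ω_c) = −47(ω_r−ω_c),  ω_s=0, ω_c=1
Stage 1: ω_r = 1 − (13/47)(0−1) = 60/47
  ⇒ ω_r¹/ω_c¹ = 60/47
Stage 2: N_ring = 38 + 2·26 = 90
Stage 2: 38(ω_s−ω_c) = −90(ω_r−ω_c),  ω_s=0, ω_c=1
Stage 2: ω_r = 1 − (38/90)(0−1) = 64/45
  ⇒ ω_r²/ω_c² = 64/45
Coupling ω_c² = ω_r¹ ⇒ overall = 60/47 × 64/45 = 256/141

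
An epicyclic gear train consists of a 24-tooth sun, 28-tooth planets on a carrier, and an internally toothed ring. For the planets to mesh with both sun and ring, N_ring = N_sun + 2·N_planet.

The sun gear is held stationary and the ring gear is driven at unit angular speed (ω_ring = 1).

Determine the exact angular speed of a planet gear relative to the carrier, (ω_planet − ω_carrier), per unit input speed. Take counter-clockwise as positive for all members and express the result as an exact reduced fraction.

N_ring = 24 + 2·28 = 80
24(ω_s−ω_c) = −80(ω_r−ω_c),  ω_s=0, ω_r=1
24(0−ω_c) = −80(1−ω_c)  ⇒  104ω_c = 80  ⇒  ω_c = 10/13
sun–planet: 24·(0−10/13) = −28·(ω_p−ω_c)  ⇒  ω_p−ω_c = −(24/28)·(-10/13) = 60/91

60/91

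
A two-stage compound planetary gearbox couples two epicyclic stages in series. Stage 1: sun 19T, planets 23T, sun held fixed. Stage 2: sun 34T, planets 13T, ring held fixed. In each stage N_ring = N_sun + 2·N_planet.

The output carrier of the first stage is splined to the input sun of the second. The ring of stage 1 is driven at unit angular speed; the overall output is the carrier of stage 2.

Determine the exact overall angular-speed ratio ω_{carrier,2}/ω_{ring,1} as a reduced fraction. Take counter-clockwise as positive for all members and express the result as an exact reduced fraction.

Stage 1: N_ring = 19 + 2·23 = 65
Stage 1: 19(ω_s−ω_c) = −65(ω_r−ω_c),  ω_s=0, ω_r=1
Stage 1: 19(0−ω_c) = −65(1−ω_c)  ⇒  84ω_c = 65  ⇒  ω_c = 65/84
  ⇒ ω_c¹/ω_r¹ = 65/84
Stage 2: N_ring = 34 + 2·13 = 60
Stage 2: 34(ω_s−ω_c) = −60(ω_r−ω_c),  ω_r=0, ω_s=1
Stage 2: 34(1−ω_c) = −60(0−ω_c)  ⇒  94ω_c = 34  ⇒  ω_c = 17/47
  ⇒ ω_c²/ω_s² = 17/47
Coupling ω_s² = ω_c¹ ⇒ overall = 65/84 × 17/47 = 1105/3948

1105/3948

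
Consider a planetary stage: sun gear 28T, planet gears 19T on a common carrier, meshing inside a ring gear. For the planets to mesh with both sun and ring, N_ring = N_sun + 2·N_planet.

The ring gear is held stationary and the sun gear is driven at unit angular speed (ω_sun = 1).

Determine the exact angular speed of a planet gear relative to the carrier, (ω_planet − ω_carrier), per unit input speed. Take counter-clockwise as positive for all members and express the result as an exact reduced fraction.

N_ring = 28 + 2·19 = 66
28(ω_s−ω_c) = −66(ω_r−ω_c),  ω_r=0, ω_s=1
28(1−ω_c) = −66(0−ω_c)  ⇒  94ω_c = 28  ⇒  ω_c = 14/47
sun–planet: 28·(1−14/47) = −19·(ω_p−ω_c)  ⇒  ω_p−ω_c = −(28/19)·(33/47) = -924/893

-924/893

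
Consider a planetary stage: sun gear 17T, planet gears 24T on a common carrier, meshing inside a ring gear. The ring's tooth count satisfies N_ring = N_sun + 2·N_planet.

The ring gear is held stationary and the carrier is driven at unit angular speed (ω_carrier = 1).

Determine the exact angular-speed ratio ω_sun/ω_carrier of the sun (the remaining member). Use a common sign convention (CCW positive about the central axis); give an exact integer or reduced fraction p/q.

82/17

N_ring = 17 + 2·24 = 65
17(ω_s−ω_c) = −65(ω_r−ω_c),  ω_r=0, ω_c=1
ω_s = 1 − (65/17)(0−1) = 82/17
ω_s/ω_c = 82/17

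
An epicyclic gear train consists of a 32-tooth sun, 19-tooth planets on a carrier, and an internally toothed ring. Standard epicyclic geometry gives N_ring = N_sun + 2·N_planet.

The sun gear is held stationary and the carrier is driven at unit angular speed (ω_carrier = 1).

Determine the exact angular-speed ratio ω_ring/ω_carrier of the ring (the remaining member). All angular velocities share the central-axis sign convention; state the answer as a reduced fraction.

N_ring = 32 + 2·19 = 70
32(ω_s−ω_c) = −70(ω_r−ω_c),  ω_s=0, ω_c=1
ω_r = 1 − (32/70)(0−1) = 51/35
ω_r/ω_c = 51/35

51/35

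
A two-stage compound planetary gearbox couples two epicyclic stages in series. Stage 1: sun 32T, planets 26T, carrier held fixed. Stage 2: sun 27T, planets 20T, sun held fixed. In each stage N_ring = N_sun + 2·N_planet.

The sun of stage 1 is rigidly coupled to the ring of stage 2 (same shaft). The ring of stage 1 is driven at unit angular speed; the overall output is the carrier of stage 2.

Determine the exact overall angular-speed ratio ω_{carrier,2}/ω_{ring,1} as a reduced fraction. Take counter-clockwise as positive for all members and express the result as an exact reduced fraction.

-1407/752

Stage 1: N_ring = 32 + 2·26 = 84
Stage 1: 32(ω_s−ω_c) = −84(ω_r−ω_c),  ω_c=0, ω_r=1
Stage 1: ω_s = 0 − (84/32)(1−0) = -21/8
  ⇒ ω_s¹/ω_r¹ = -21/8
Stage 2: N_ring = 27 + 2·20 = 67
Stage 2: 27(ω_s−ω_c) = −67(ω_r−ω_c),  ω_s=0, ω_r=1
Stage 2: 27(0−ω_c) = −67(1−ω_c)  ⇒  94ω_c = 67  ⇒  ω_c = 67/94
  ⇒ ω_c²/ω_r² = 67/94
Coupling ω_r² = ω_s¹ ⇒ overall = -21/8 × 67/94 = -1407/752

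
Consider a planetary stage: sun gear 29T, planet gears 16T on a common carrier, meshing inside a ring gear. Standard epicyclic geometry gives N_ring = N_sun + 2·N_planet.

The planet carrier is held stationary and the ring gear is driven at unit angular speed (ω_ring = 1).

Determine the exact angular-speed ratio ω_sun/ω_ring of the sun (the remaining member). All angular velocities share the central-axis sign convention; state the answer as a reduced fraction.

-61/29

N_ring = 29 + 2·16 = 61
29(ω_s−ω_c) = −61(ω_r−ω_c),  ω_c=0, ω_r=1
ω_s = 0 − (61/29)(1−0) = -61/29
ω_s/ω_r = -61/29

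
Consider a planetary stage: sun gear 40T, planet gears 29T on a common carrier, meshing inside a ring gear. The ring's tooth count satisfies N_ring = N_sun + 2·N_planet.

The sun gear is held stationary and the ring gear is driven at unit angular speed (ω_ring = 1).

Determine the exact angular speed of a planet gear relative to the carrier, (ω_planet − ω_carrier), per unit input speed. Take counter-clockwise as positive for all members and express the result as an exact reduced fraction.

1960/2001

N_ring = 40 + 2·29 = 98
40(ω_s−ω_c) = −98(ω_r−ω_c),  ω_s=0, ω_r=1
40(0−ω_c) = −98(1−ω_c)  ⇒  138ω_c = 98  ⇒  ω_c = 49/69
sun–planet: 40·(0−49/69) = −29·(ω_p−ω_c)  ⇒  ω_p−ω_c = −(40/29)·(-49/69) = 1960/2001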